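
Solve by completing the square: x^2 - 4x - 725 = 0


Start: x^2 - 4x - 725 = 0
Move constant: x^2 - 4x = 725
Half of -4 is -2, squared is 4
Add 4 to both sides: x^2 - 4x + 4 = 729
(x - 2)^2 = 729
x - 2 = ±27
x = 2 + 27 = 29 or x = 2 - 27 = -25

x = -25, x = 29


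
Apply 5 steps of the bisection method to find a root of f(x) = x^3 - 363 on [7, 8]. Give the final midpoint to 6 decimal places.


f(x) = x^3 - 363
f(7) = -20 < 0
f(8) = 149 > 0

Step 1: midpoint = (7.000000 + 8.000000)/2 = 7.500000
  f(7.500000) = 58.875000
  f(mid) > 0, so root is in [7.000000, 7.500000]

Step 2: midpoint = (7.000000 + 7.500000)/2 = 7.250000
  f(7.250000) = 18.078125
  f(mid) > 0, so root is in [7.000000, 7.250000]

Step 3: midpoint = (7.000000 + 7.250000)/2 = 7.125000
  f(7.125000) = -1.294922
  f(mid) < 0, so root is in [7.125000, 7.250000]

Step 4: midpoint = (7.125000 + 7.250000)/2 = 7.187500
  f(7.187500) = 8.307373
  f(mid) > 0, so root is in [7.125000, 7.187500]

Step 5: midpoint = (7.125000 + 7.187500)/2 = 7.156250
  f(7.156250) = 3.485260
  f(mid) > 0, so root is in [7.125000, 7.156250]

midpoint = 7.156250


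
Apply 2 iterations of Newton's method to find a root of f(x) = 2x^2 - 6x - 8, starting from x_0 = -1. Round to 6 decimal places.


Newton's method: x_(n+1) = x_n - f(x_n)/f'(x_n)
f(x) = 2x^2 - 6x - 8
f'(x) = 4x - 6

Iteration 1:
  f(-1.000000) = 0.000000
  f'(-1.000000) = -10.000000
  x_1 = -1.000000 - (0.000000)/(-10.000000) = -1.000000

Iteration 2:
  f(-1.000000) = 0.000000
  f'(-1.000000) = -10.000000
  x_2 = -1.000000 - (0.000000)/(-10.000000) = -1.000000

x_2 = -1.000000


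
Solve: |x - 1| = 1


An absolute value equation |expr| = 1 gives two cases:
Case 1: x - 1 = 1
  x = 2, so x = 2
Case 2: x - 1 = -1
  x = 0, so x = 0

x = 0, x = 2


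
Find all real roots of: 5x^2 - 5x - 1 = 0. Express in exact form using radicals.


Using the quadratic formula: x = (-b ± sqrt(b^2 - 4ac)) / (2a)
Here a = 5, b = -5, c = -1
Discriminant = b^2 - 4ac = (-5)^2 - 4(5)(-1) = 25 + 20 = 45
Since discriminant = 45 > 0, there are two real roots.
x = (5 ± 3*sqrt(5)) / 10
Numerically: x ≈ 1.1708 or x ≈ -0.1708

x = (5 + 3*sqrt(5)) / 10 or x = (5 - 3*sqrt(5)) / 10


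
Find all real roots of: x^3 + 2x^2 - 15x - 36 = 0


Let p(x) = x^3 + 2x^2 - 15x - 36. By the rational root theorem (leading coefficient 1), any rational root is an integer divisor of 36: try ±1, ±2, ... in turn.
Test x = 1: value = -48 ≠ 0.
Test x = -1: value = -20 ≠ 0.
Test x = 2: value = -50 ≠ 0.
Test x = -2: value = -6 ≠ 0.
Test x = 3: value = -36 ≠ 0.
Test x = -3: value = 0 ✓, so (x + 3) is a factor.
Synthetic division by (x + 3): bring down 1; 1(-3) + 2 = -1; (-1)(-3) - 15 = -12; (-12)(-3) - 36 = 0 → quotient x^2 - x - 12, remainder 0.
Solve the quadratic x^2 - x - 12 = 0: discriminant = (-1)^2 - 4(1)(-12) = 1 + 48 = 49.
sqrt(49) = 7, so x = (1 ± 7)/2: x = 4 or x = -3.

x = -3 (multiplicity 2), x = 4


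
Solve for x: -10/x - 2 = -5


Subtract -2 from both sides: -10/x = -3
Multiply both sides by x: -10 = -3 * x
Divide by -3: x = 10/3

x = 10/3


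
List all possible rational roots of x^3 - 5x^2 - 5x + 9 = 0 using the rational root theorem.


Rational root theorem: possible roots are ±p/q where:
  p divides the constant term (9): p ∈ {1, 3, 9}
  q divides the leading coefficient (1): q ∈ {1}

All possible rational roots: -9, -3, -1, 1, 3, 9

-9, -3, -1, 1, 3, 9


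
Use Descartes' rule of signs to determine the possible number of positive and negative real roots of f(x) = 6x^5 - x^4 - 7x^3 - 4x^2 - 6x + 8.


Descartes' rule of signs:

For positive roots, count sign changes in f(x) = 6x^5 - x^4 - 7x^3 - 4x^2 - 6x + 8:
Signs of coefficients: +, -, -, -, -, +
Number of sign changes: 2
Possible positive real roots: 2, 0

For negative roots, examine f(-x) = -6x^5 - x^4 + 7x^3 - 4x^2 + 6x + 8:
Signs of coefficients: -, -, +, -, +, +
Number of sign changes: 3
Possible negative real roots: 3, 1

Positive roots: 2 or 0; Negative roots: 3 or 1


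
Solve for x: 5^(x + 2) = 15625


Express both sides with the same base.
15625 = 5^6
Since the bases match, equate exponents: x + 2 = 6
So x = 6 - (2) = 4

x = 4


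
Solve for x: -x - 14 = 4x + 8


Starting with: -x - 14 = 4x + 8
Move all x terms to left: (-1 - 4)x = 8 + 14
Simplify: -5x = 22
Divide both sides by -5: x = -22/5

x = -22/5


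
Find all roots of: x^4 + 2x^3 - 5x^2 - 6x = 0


The constant term is 0, so x = 0 is a root. Factor out x:
  x^3 + 2x^2 - 5x - 6 = 0
Let p(x) = x^3 + 2x^2 - 5x - 6. By the rational root theorem (leading coefficient 1), any rational root is an integer divisor of 6: try ±1, ±2, ... in turn.
Test x = 1: value = -8 ≠ 0.
Test x = -1: value = 0 ✓, so (x + 1) is a factor.
Synthetic division by (x + 1): bring down 1; 1(-1) + 2 = 1; 1(-1) - 5 = -6; (-6)(-1) - 6 = 0 → quotient x^2 + x - 6, remainder 0.
Solve the quadratic x^2 + x - 6 = 0: discriminant = 1^2 - 4(1)(-6) = 1 + 24 = 25.
sqrt(25) = 5, so x = (-1 ± 5)/2: x = 2 or x = -3.
Collecting all roots found:

x = -3, x = -1, x = 0, x = 2


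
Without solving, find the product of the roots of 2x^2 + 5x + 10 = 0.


By Vieta's formulas for ax^2 + bx + c = 0:
  Sum of roots = -b/a
  Product of roots = c/a

Here a = 2, b = 5, c = 10
Sum = -(5)/2 = -5/2
Product = 10/2 = 5

Product = 5


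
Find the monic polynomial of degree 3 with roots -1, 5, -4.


A monic polynomial with roots -1, 5, -4 is:
p(x) = (x + 1)(x - 5)(x + 4)
After multiplying by (x + 1): x + 1
After multiplying by (x - 5): x^2 - 4x - 5
After multiplying by (x + 4): x^3 - 21x - 20

x^3 - 21x - 20


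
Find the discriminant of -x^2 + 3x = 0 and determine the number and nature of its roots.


For ax^2 + bx + c = 0, discriminant D = b^2 - 4ac
Here a = -1, b = 3, c = 0
D = (3)^2 - 4(-1)(0) = 9 - 0 = 9

D = 9 > 0 and is a perfect square (sqrt = 3)
The equation has 2 distinct real rational roots.

Discriminant = 9, 2 distinct real rational roots


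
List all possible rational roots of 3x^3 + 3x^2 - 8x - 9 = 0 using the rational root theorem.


Rational root theorem: possible roots are ±p/q where:
  p divides the constant term (-9): p ∈ {1, 3, 9}
  q divides the leading coefficient (3): q ∈ {1, 3}

All possible rational roots: -9, -3, -1, -1/3, 1/3, 1, 3, 9

-9, -3, -1, -1/3, 1/3, 1, 3, 9


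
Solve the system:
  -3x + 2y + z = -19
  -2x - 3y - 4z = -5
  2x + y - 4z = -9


Using Cramer's rule. Expand each determinant along the first row.
D  = (-3)*[(-3)*(-4) - (-4)*1] - 2*[(-2)*(-4) - (-4)*2] + 1*[(-2)*1 - (-3)*2]
  = (-3)*(16) - 2*(16) + 1*(4) = -76
Dx = (-19)*[(-3)*(-4) - (-4)*1] - 2*[(-5)*(-4) - (-4)*(-9)] + 1*[(-5)*1 - (-3)*(-9)]
  = (-19)*(16) - 2*(-16) + 1*(-32) = -304
Dy = (-3)*[(-5)*(-4) - (-4)*(-9)] - (-19)*[(-2)*(-4) - (-4)*2] + 1*[(-2)*(-9) - (-5)*2]
  = (-3)*(-16) - (-19)*(16) + 1*(28) = 380
Dz = (-3)*[(-3)*(-9) - (-5)*1] - 2*[(-2)*(-9) - (-5)*2] + (-19)*[(-2)*1 - (-3)*2]
  = (-3)*(32) - 2*(28) + (-19)*(4) = -228
x = Dx/D = -304/-76 = 4, y = Dy/D = 380/-76 = -5, z = Dz/D = -228/-76 = 3
Check eq1: (-3)(4) + (2)(-5) + (1)(3) = -19 = -19 ✓
Check eq2: (-2)(4) + (-3)(-5) + (-4)(3) = -5 = -5 ✓
Check eq3: (2)(4) + (1)(-5) + (-4)(3) = -9 = -9 ✓

x = 4, y = -5, z = 3


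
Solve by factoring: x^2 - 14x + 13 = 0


We need two numbers that multiply to 13 and add to -14.
Those numbers are -13 and -1 (since (-13) * (-1) = 13 and (-13) + (-1) = -14).
So x^2 - 14x + 13 = (x - 13)(x - 1) = 0
Setting each factor to zero: x = 13 or x = 1

x = 1, x = 13


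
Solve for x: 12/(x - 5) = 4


Multiply both sides by (x - 5): 12 = 4(x - 5)
Distribute: 12 = 4x - 20
4x = 12 + 20 = 32
x = 8

x = 8


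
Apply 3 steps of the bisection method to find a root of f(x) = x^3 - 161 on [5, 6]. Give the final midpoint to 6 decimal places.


f(x) = x^3 - 161
f(5) = -36 < 0
f(6) = 55 > 0

Step 1: midpoint = (5.000000 + 6.000000)/2 = 5.500000
  f(5.500000) = 5.375000
  f(mid) > 0, so root is in [5.000000, 5.500000]

Step 2: midpoint = (5.000000 + 5.500000)/2 = 5.250000
  f(5.250000) = -16.296875
  f(mid) < 0, so root is in [5.250000, 5.500000]

Step 3: midpoint = (5.250000 + 5.500000)/2 = 5.375000
  f(5.375000) = -5.712891
  f(mid) < 0, so root is in [5.375000, 5.500000]

midpoint = 5.375000


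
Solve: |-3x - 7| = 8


An absolute value equation |expr| = 8 gives two cases:
Case 1: -3x - 7 = 8
  -3x = 15, so x = -5
Case 2: -3x - 7 = -8
  -3x = -1, so x = 1/3

x = -5, x = 1/3


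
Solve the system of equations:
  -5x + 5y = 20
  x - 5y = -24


Using Cramer's rule:
Determinant D = (-5)(-5) - (1)(5) = 25 - 5 = 20
Dx = (20)(-5) - (-24)(5) = -100 + 120 = 20
Dy = (-5)(-24) - (1)(20) = 120 - 20 = 100
x = Dx/D = 20/20 = 1
y = Dy/D = 100/20 = 5

x = 1, y = 5


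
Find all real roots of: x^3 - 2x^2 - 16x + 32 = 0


Let p(x) = x^3 - 2x^2 - 16x + 32. By the rational root theorem (leading coefficient 1), any rational root is an integer divisor of 32: try ±1, ±2, ... in turn.
Test x = 1: value = 15 ≠ 0.
Test x = -1: value = 45 ≠ 0.
Test x = 2: value = 0 ✓, so (x - 2) is a factor.
Synthetic division by (x - 2): bring down 1; 1(2) - 2 = 0; 0(2) - 16 = -16; (-16)(2) + 32 = 0 → quotient x^2 - 16, remainder 0.
Solve the quadratic x^2 - 16 = 0: discriminant = 0^2 - 4(1)(-16) = 0 + 64 = 64.
sqrt(64) = 8, so x = (0 ± 8)/2: x = 4 or x = -4.

x = -4, x = 2, x = 4


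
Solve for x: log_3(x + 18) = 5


Convert to exponential form: x + 18 = 3^5 = 243
x = 243 - 18 = 225
Check: log_3(225 + 18) = log_3(243) = log_3(243) = 5 ✓

x = 225


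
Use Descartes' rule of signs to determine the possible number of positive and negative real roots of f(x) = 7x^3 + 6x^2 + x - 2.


Descartes' rule of signs:

For positive roots, count sign changes in f(x) = 7x^3 + 6x^2 + x - 2:
Signs of coefficients: +, +, +, -
Number of sign changes: 1
Possible positive real roots: 1

For negative roots, examine f(-x) = -7x^3 + 6x^2 - x - 2:
Signs of coefficients: -, +, -, -
Number of sign changes: 2
Possible negative real roots: 2, 0

Positive roots: 1; Negative roots: 2 or 0


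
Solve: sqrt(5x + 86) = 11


Square both sides: 5x + 86 = 11^2 = 121
5x = 121 - 86 = 35
x = 7
Check: sqrt(5*7 + 86) = sqrt(121) = 11 ✓

x = 7


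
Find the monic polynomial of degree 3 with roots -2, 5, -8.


A monic polynomial with roots -2, 5, -8 is:
p(x) = (x + 2)(x - 5)(x + 8)
After multiplying by (x + 2): x + 2
After multiplying by (x - 5): x^2 - 3x - 10
After multiplying by (x + 8): x^3 + 5x^2 - 34x - 80

x^3 + 5x^2 - 34x - 80


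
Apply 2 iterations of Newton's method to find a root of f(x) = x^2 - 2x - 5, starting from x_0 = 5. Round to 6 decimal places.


Newton's method: x_(n+1) = x_n - f(x_n)/f'(x_n)
f(x) = x^2 - 2x - 5
f'(x) = 2x - 2

Iteration 1:
  f(5.000000) = 10.000000
  f'(5.000000) = 8.000000
  x_1 = 5.000000 - (10.000000)/(8.000000) = 3.750000

Iteration 2:
  f(3.750000) = 1.562500
  f'(3.750000) = 5.500000
  x_2 = 3.750000 - (1.562500)/(5.500000) = 3.465909

x_2 = 3.465909


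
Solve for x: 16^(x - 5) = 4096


Express both sides with the same base.
4096 = 16^3
Since the bases match, equate exponents: x - 5 = 3
So x = 3 - (-5) = 8

x = 8


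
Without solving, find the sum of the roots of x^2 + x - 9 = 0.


By Vieta's formulas for ax^2 + bx + c = 0:
  Sum of roots = -b/a
  Product of roots = c/a

Here a = 1, b = 1, c = -9
Sum = -(1)/1 = -1
Product = -9/1 = -9

Sum = -1


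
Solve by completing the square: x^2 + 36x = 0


Start: x^2 + 36x + 0 = 0
Move constant: x^2 + 36x = 0
Half of 36 is 18, squared is 324
Add 324 to both sides: x^2 + 36x + 324 = 324
(x + 18)^2 = 324
x + 18 = ±18
x = -18 + 18 = 0 or x = -18 - 18 = -36

x = -36, x = 0


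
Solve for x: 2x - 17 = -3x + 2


Starting with: 2x - 17 = -3x + 2
Move all x terms to left: (2 + 3)x = 2 + 17
Simplify: 5x = 19
Divide both sides by 5: x = 19/5

x = 19/5


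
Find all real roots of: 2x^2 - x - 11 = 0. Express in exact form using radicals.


Using the quadratic formula: x = (-b ± sqrt(b^2 - 4ac)) / (2a)
Here a = 2, b = -1, c = -11
Discriminant = b^2 - 4ac = (-1)^2 - 4(2)(-11) = 1 + 88 = 89
Since discriminant = 89 > 0, there are two real roots.
x = (1 ± sqrt(89)) / 4
Numerically: x ≈ 2.6085 or x ≈ -2.1085

x = (1 + sqrt(89)) / 4 or x = (1 - sqrt(89)) / 4


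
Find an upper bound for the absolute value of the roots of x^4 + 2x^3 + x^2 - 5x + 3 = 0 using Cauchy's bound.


Cauchy's bound: all roots r satisfy |r| <= 1 + max(|a_i/a_n|) for i = 0,...,n-1
where a_n is the leading coefficient.

Coefficients: [1, 2, 1, -5, 3]
Leading coefficient a_n = 1
Ratios |a_i/a_n|: 2, 1, 5, 3
Maximum ratio: 5
Cauchy's bound: |r| <= 1 + 5 = 6

Upper bound = 6


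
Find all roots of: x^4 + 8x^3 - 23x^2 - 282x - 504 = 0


Let p(x) = x^4 + 8x^3 - 23x^2 - 282x - 504. By the rational root theorem (leading coefficient 1), any rational root is an integer divisor of 504: try ±1, ±2, ... in turn.
Test x = 1: value = -800 ≠ 0.
Test x = -1: value = -252 ≠ 0.
Test x = 2: value = -1080 ≠ 0.
Test x = -2: value = -80 ≠ 0.
Test x = 3: value = -1260 ≠ 0.
Test x = -3: value = 0 ✓, so (x + 3) is a factor.
Synthetic division by (x + 3): bring down 1; 1(-3) + 8 = 5; 5(-3) - 23 = -38; (-38)(-3) - 282 = -168; (-168)(-3) - 504 = 0 → quotient x^3 + 5x^2 - 38x - 168, remainder 0.
Continue with the quotient x^3 + 5x^2 - 38x - 168 (candidates must divide 168; re-test x = -3 first in case it repeats).
Test x = -3: value = -36 ≠ 0.
Test x = 4: value = -176 ≠ 0.
Test x = -4: value = 0 ✓, so (x + 4) is a factor.
Synthetic division by (x + 4): bring down 1; 1(-4) + 5 = 1; 1(-4) - 38 = -42; (-42)(-4) - 168 = 0 → quotient x^2 + x - 42, remainder 0.
Solve the quadratic x^2 + x - 42 = 0: discriminant = 1^2 - 4(1)(-42) = 1 + 168 = 169.
sqrt(169) = 13, so x = (-1 ± 13)/2: x = 6 or x = -7.
Collecting all roots found:

x = -7, x = -4, x = -3, x = 6


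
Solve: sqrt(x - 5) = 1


Square both sides: x - 5 = 1^2 = 1
x = 1 + 5 = 6
x = 6
Check: sqrt(1*6 - 5) = sqrt(1) = 1 ✓

x = 6


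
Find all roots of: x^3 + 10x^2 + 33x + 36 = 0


Let p(x) = x^3 + 10x^2 + 33x + 36. By the rational root theorem (leading coefficient 1), any rational root is an integer divisor of 36: try ±1, ±2, ... in turn.
Test x = 1: value = 80 ≠ 0.
Test x = -1: value = 12 ≠ 0.
Test x = 2: value = 150 ≠ 0.
Test x = -2: value = 2 ≠ 0.
Test x = 3: value = 252 ≠ 0.
Test x = -3: value = 0 ✓, so (x + 3) is a factor.
Synthetic division by (x + 3): bring down 1; 1(-3) + 10 = 7; 7(-3) + 33 = 12; 12(-3) + 36 = 0 → quotient x^2 + 7x + 12, remainder 0.
Solve the quadratic x^2 + 7x + 12 = 0: discriminant = 7^2 - 4(1)(12) = 49 - 48 = 1.
sqrt(1) = 1, so x = (-7 ± 1)/2: x = -3 or x = -4.
Collecting all roots found:

x = -4, x = -3 (multiplicity 2)


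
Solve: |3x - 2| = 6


An absolute value equation |expr| = 6 gives two cases:
Case 1: 3x - 2 = 6
  3x = 8, so x = 8/3
Case 2: 3x - 2 = -6
  3x = -4, so x = -4/3

x = -4/3, x = 8/3


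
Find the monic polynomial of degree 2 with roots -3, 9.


A monic polynomial with roots -3, 9 is:
p(x) = (x + 3)(x - 9)
After multiplying by (x + 3): x + 3
After multiplying by (x - 9): x^2 - 6x - 27

x^2 - 6x - 27


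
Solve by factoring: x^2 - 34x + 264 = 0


We need two numbers that multiply to 264 and add to -34.
Those numbers are -22 and -12 (since (-22) * (-12) = 264 and (-22) + (-12) = -34).
So x^2 - 34x + 264 = (x - 22)(x - 12) = 0
Setting each factor to zero: x = 22 or x = 12

x = 12, x = 22


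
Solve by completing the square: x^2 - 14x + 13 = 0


Start: x^2 - 14x + 13 = 0
Move constant: x^2 - 14x = -13
Half of -14 is -7, squared is 49
Add 49 to both sides: x^2 - 14x + 49 = 36
(x - 7)^2 = 36
x - 7 = ±6
x = 7 + 6 = 13 or x = 7 - 6 = 1

x = 1, x = 13


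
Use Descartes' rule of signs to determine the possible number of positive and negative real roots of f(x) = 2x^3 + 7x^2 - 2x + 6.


Descartes' rule of signs:

For positive roots, count sign changes in f(x) = 2x^3 + 7x^2 - 2x + 6:
Signs of coefficients: +, +, -, +
Number of sign changes: 2
Possible positive real roots: 2, 0

For negative roots, examine f(-x) = -2x^3 + 7x^2 + 2x + 6:
Signs of coefficients: -, +, +, +
Number of sign changes: 1
Possible negative real roots: 1

Positive roots: 2 or 0; Negative roots: 1


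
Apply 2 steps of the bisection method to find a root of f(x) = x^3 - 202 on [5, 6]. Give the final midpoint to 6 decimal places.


f(x) = x^3 - 202
f(5) = -77 < 0
f(6) = 14 > 0

Step 1: midpoint = (5.000000 + 6.000000)/2 = 5.500000
  f(5.500000) = -35.625000
  f(mid) < 0, so root is in [5.500000, 6.000000]

Step 2: midpoint = (5.500000 + 6.000000)/2 = 5.750000
  f(5.750000) = -11.890625
  f(mid) < 0, so root is in [5.750000, 6.000000]

midpoint = 5.750000


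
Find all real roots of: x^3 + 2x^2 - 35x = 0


The constant term is 0, so x = 0 is a root. Factor out x:
  x(x^2 + 2x - 35) = 0
Solve the quadratic x^2 + 2x - 35 = 0: discriminant = 2^2 - 4(1)(-35) = 4 + 140 = 144.
sqrt(144) = 12, so x = (-2 ± 12)/2: x = 5 or x = -7.

x = -7, x = 0, x = 5


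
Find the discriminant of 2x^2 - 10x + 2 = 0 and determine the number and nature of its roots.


For ax^2 + bx + c = 0, discriminant D = b^2 - 4ac
Here a = 2, b = -10, c = 2
D = (-10)^2 - 4(2)(2) = 100 - 16 = 84

D = 84 > 0 but not a perfect square
The equation has 2 distinct real irrational roots.

Discriminant = 84, 2 distinct real irrational roots


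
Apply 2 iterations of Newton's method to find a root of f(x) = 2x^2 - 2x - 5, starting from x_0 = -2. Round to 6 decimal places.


Newton's method: x_(n+1) = x_n - f(x_n)/f'(x_n)
f(x) = 2x^2 - 2x - 5
f'(x) = 4x - 2

Iteration 1:
  f(-2.000000) = 7.000000
  f'(-2.000000) = -10.000000
  x_1 = -2.000000 - (7.000000)/(-10.000000) = -1.300000

Iteration 2:
  f(-1.300000) = 0.980000
  f'(-1.300000) = -7.200000
  x_2 = -1.300000 - (0.980000)/(-7.200000) = -1.163889

x_2 = -1.163889


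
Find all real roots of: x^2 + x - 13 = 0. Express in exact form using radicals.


Using the quadratic formula: x = (-b ± sqrt(b^2 - 4ac)) / (2a)
Here a = 1, b = 1, c = -13
Discriminant = b^2 - 4ac = 1^2 - 4(1)(-13) = 1 + 52 = 53
Since discriminant = 53 > 0, there are two real roots.
x = (-1 ± sqrt(53)) / 2
Numerically: x ≈ 3.1401 or x ≈ -4.1401

x = (-1 + sqrt(53)) / 2 or x = (-1 - sqrt(53)) / 2


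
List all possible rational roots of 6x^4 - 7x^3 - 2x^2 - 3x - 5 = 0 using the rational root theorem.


Rational root theorem: possible roots are ±p/q where:
  p divides the constant term (-5): p ∈ {1, 5}
  q divides the leading coefficient (6): q ∈ {1, 2, 3, 6}

All possible rational roots: -5, -5/2, -5/3, -1, -5/6, -1/2, -1/3, -1/6, 1/6, 1/3, 1/2, 5/6, 1, 5/3, 5/2, 5

-5, -5/2, -5/3, -1, -5/6, -1/2, -1/3, -1/6, 1/6, 1/3, 1/2, 5/6, 1, 5/3, 5/2, 5


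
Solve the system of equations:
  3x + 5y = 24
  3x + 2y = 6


Using Cramer's rule:
Determinant D = (3)(2) - (3)(5) = 6 - 15 = -9
Dx = (24)(2) - (6)(5) = 48 - 30 = 18
Dy = (3)(6) - (3)(24) = 18 - 72 = -54
x = Dx/D = 18/-9 = -2
y = Dy/D = -54/-9 = 6

x = -2, y = 6


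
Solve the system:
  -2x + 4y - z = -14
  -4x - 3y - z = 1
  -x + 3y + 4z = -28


Using Cramer's rule. Expand each determinant along the first row.
D  = (-2)*[(-3)*4 - (-1)*3] - 4*[(-4)*4 - (-1)*(-1)] + (-1)*[(-4)*3 - (-3)*(-1)]
  = (-2)*(-9) - 4*(-17) + (-1)*(-15) = 101
Dx = (-14)*[(-3)*4 - (-1)*3] - 4*[1*4 - (-1)*(-28)] + (-1)*[1*3 - (-3)*(-28)]
  = (-14)*(-9) - 4*(-24) + (-1)*(-81) = 303
Dy = (-2)*[1*4 - (-1)*(-28)] - (-14)*[(-4)*4 - (-1)*(-1)] + (-1)*[(-4)*(-28) - 1*(-1)]
  = (-2)*(-24) - (-14)*(-17) + (-1)*(113) = -303
Dz = (-2)*[(-3)*(-28) - 1*3] - 4*[(-4)*(-28) - 1*(-1)] + (-14)*[(-4)*3 - (-3)*(-1)]
  = (-2)*(81) - 4*(113) + (-14)*(-15) = -404
x = Dx/D = 303/101 = 3, y = Dy/D = -303/101 = -3, z = Dz/D = -404/101 = -4
Check eq1: (-2)(3) + (4)(-3) + (-1)(-4) = -14 = -14 ✓
Check eq2: (-4)(3) + (-3)(-3) + (-1)(-4) = 1 = 1 ✓
Check eq3: (-1)(3) + (3)(-3) + (4)(-4) = -28 = -28 ✓

x = 3, y = -3, z = -4


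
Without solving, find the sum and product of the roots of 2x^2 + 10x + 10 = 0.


By Vieta's formulas for ax^2 + bx + c = 0:
  Sum of roots = -b/a
  Product of roots = c/a

Here a = 2, b = 10, c = 10
Sum = -(10)/2 = -5
Product = 10/2 = 5

Sum = -5, Product = 5


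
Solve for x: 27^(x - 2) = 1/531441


Express both sides with the same base.
1/531441 = 27^(-4)
Since the bases match, equate exponents: x - 2 = -4
So x = -4 - (-2) = -2

x = -2


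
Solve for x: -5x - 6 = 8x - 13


Starting with: -5x - 6 = 8x - 13
Move all x terms to left: (-5 - 8)x = -13 + 6
Simplify: -13x = -7
Divide both sides by -13: x = 7/13

x = 7/13


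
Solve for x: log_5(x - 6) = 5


Convert to exponential form: x - 6 = 5^5 = 3125
x = 3125 + 6 = 3131
Check: log_5(3131 - 6) = log_5(3125) = log_5(3125) = 5 ✓

x = 3131


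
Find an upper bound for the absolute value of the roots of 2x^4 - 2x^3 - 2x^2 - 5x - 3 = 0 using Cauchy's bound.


Cauchy's bound: all roots r satisfy |r| <= 1 + max(|a_i/a_n|) for i = 0,...,n-1
where a_n is the leading coefficient.

Coefficients: [2, -2, -2, -5, -3]
Leading coefficient a_n = 2
Ratios |a_i/a_n|: 1, 1, 5/2, 3/2
Maximum ratio: 5/2
Cauchy's bound: |r| <= 1 + 5/2 = 7/2

Upper bound = 7/2


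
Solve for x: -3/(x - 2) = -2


Multiply both sides by (x - 2): -3 = -2(x - 2)
Distribute: -3 = -2x + 4
-2x = -3 - 4 = -7
x = 7/2

x = 7/2


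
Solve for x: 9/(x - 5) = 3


Multiply both sides by (x - 5): 9 = 3(x - 5)
Distribute: 9 = 3x - 15
3x = 9 + 15 = 24
x = 8

x = 8


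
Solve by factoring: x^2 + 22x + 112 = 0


We need two numbers that multiply to 112 and add to 22.
Those numbers are 14 and 8 (since 14 * 8 = 112 and 14 + 8 = 22).
So x^2 + 22x + 112 = (x + 14)(x + 8) = 0
Setting each factor to zero: x = -14 or x = -8

x = -14, x = -8


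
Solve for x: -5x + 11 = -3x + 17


Starting with: -5x + 11 = -3x + 17
Move all x terms to left: (-5 + 3)x = 17 - 11
Simplify: -2x = 6
Divide both sides by -2: x = -3

x = -3


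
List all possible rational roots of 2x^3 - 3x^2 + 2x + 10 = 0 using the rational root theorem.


Rational root theorem: possible roots are ±p/q where:
  p divides the constant term (10): p ∈ {1, 2, 5, 10}
  q divides the leading coefficient (2): q ∈ {1, 2}

All possible rational roots: -10, -5, -5/2, -2, -1, -1/2, 1/2, 1, 2, 5/2, 5, 10

-10, -5, -5/2, -2, -1, -1/2, 1/2, 1, 2, 5/2, 5, 10


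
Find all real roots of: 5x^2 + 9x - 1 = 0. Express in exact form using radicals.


Using the quadratic formula: x = (-b ± sqrt(b^2 - 4ac)) / (2a)
Here a = 5, b = 9, c = -1
Discriminant = b^2 - 4ac = 9^2 - 4(5)(-1) = 81 + 20 = 101
Since discriminant = 101 > 0, there are two real roots.
x = (-9 ± sqrt(101)) / 10
Numerically: x ≈ 0.1050 or x ≈ -1.9050

x = (-9 + sqrt(101)) / 10 or x = (-9 - sqrt(101)) / 10


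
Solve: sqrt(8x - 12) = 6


Square both sides: 8x - 12 = 6^2 = 36
8x = 36 + 12 = 48
x = 6
Check: sqrt(8*6 - 12) = sqrt(36) = 6 ✓

x = 6


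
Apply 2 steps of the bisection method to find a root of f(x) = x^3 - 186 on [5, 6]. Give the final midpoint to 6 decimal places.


f(x) = x^3 - 186
f(5) = -61 < 0
f(6) = 30 > 0

Step 1: midpoint = (5.000000 + 6.000000)/2 = 5.500000
  f(5.500000) = -19.625000
  f(mid) < 0, so root is in [5.500000, 6.000000]

Step 2: midpoint = (5.500000 + 6.000000)/2 = 5.750000
  f(5.750000) = 4.109375
  f(mid) > 0, so root is in [5.500000, 5.750000]

midpoint = 5.750000


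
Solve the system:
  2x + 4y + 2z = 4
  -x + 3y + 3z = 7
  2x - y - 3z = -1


Using Cramer's rule. Expand each determinant along the first row.
D  = 2*[3*(-3) - 3*(-1)] - 4*[(-1)*(-3) - 3*2] + 2*[(-1)*(-1) - 3*2]
  = 2*(-6) - 4*(-3) + 2*(-5) = -10
Dx = 4*[3*(-3) - 3*(-1)] - 4*[7*(-3) - 3*(-1)] + 2*[7*(-1) - 3*(-1)]
  = 4*(-6) - 4*(-18) + 2*(-4) = 40
Dy = 2*[7*(-3) - 3*(-1)] - 4*[(-1)*(-3) - 3*2] + 2*[(-1)*(-1) - 7*2]
  = 2*(-18) - 4*(-3) + 2*(-13) = -50
Dz = 2*[3*(-1) - 7*(-1)] - 4*[(-1)*(-1) - 7*2] + 4*[(-1)*(-1) - 3*2]
  = 2*(4) - 4*(-13) + 4*(-5) = 40
x = Dx/D = 40/-10 = -4, y = Dy/D = -50/-10 = 5, z = Dz/D = 40/-10 = -4
Check eq1: (2)(-4) + (4)(5) + (2)(-4) = 4 = 4 ✓
Check eq2: (-1)(-4) + (3)(5) + (3)(-4) = 7 = 7 ✓
Check eq3: (2)(-4) + (-1)(5) + (-3)(-4) = -1 = -1 ✓

x = -4, y = 5, z = -4


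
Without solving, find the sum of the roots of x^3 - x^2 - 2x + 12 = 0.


By Vieta's formulas for x^3 + bx^2 + cx + d = 0:
  r1 + r2 + r3 = -b/a = 1
  r1*r2 + r1*r3 + r2*r3 = c/a = -2
  r1*r2*r3 = -d/a = -12


Sum = 1


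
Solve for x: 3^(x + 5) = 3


Express both sides with the same base.
3 = 3^1
Since the bases match, equate exponents: x + 5 = 1
So x = 1 - (5) = -4

x = -4


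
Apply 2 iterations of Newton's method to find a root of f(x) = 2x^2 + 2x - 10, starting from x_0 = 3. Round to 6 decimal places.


Newton's method: x_(n+1) = x_n - f(x_n)/f'(x_n)
f(x) = 2x^2 + 2x - 10
f'(x) = 4x + 2

Iteration 1:
  f(3.000000) = 14.000000
  f'(3.000000) = 14.000000
  x_1 = 3.000000 - (14.000000)/(14.000000) = 2.000000

Iteration 2:
  f(2.000000) = 2.000000
  f'(2.000000) = 10.000000
  x_2 = 2.000000 - (2.000000)/(10.000000) = 1.800000

x_2 = 1.800000


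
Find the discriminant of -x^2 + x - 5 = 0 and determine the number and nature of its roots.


For ax^2 + bx + c = 0, discriminant D = b^2 - 4ac
Here a = -1, b = 1, c = -5
D = (1)^2 - 4(-1)(-5) = 1 - 20 = -19

D = -19 < 0
The equation has no real roots (2 complex conjugate roots).

Discriminant = -19, no real roots (2 complex conjugate roots)


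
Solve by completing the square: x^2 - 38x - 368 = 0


Start: x^2 - 38x - 368 = 0
Move constant: x^2 - 38x = 368
Half of -38 is -19, squared is 361
Add 361 to both sides: x^2 - 38x + 361 = 729
(x - 19)^2 = 729
x - 19 = ±27
x = 19 + 27 = 46 or x = 19 - 27 = -8

x = -8, x = 46


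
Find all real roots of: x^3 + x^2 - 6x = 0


The constant term is 0, so x = 0 is a root. Factor out x:
  x(x^2 + x - 6) = 0
Solve the quadratic x^2 + x - 6 = 0: discriminant = 1^2 - 4(1)(-6) = 1 + 24 = 25.
sqrt(25) = 5, so x = (-1 ± 5)/2: x = 2 or x = -3.

x = -3, x = 0, x = 2


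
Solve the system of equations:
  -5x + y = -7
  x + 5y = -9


Using Cramer's rule:
Determinant D = (-5)(5) - (1)(1) = -25 - 1 = -26
Dx = (-7)(5) - (-9)(1) = -35 + 9 = -26
Dy = (-5)(-9) - (1)(-7) = 45 + 7 = 52
x = Dx/D = -26/-26 = 1
y = Dy/D = 52/-26 = -2

x = 1, y = -2


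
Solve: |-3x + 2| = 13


An absolute value equation |expr| = 13 gives two cases:
Case 1: -3x + 2 = 13
  -3x = 11, so x = -11/3
Case 2: -3x + 2 = -13
  -3x = -15, so x = 5

x = -11/3, x = 5


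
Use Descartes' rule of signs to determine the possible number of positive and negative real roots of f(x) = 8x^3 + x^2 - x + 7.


Descartes' rule of signs:

For positive roots, count sign changes in f(x) = 8x^3 + x^2 - x + 7:
Signs of coefficients: +, +, -, +
Number of sign changes: 2
Possible positive real roots: 2, 0

For negative roots, examine f(-x) = -8x^3 + x^2 + x + 7:
Signs of coefficients: -, +, +, +
Number of sign changes: 1
Possible negative real roots: 1

Positive roots: 2 or 0; Negative roots: 1


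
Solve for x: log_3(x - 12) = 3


Convert to exponential form: x - 12 = 3^3 = 27
x = 27 + 12 = 39
Check: log_3(39 - 12) = log_3(27) = log_3(27) = 3 ✓

x = 39


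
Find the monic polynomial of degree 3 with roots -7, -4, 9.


A monic polynomial with roots -7, -4, 9 is:
p(x) = (x + 7)(x + 4)(x - 9)
After multiplying by (x + 7): x + 7
After multiplying by (x + 4): x^2 + 11x + 28
After multiplying by (x - 9): x^3 + 2x^2 - 71x - 252

x^3 + 2x^2 - 71x - 252


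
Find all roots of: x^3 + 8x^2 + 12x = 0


The constant term is 0, so x = 0 is a root. Factor out x:
  x^2 + 8x + 12 = 0
Solve the quadratic x^2 + 8x + 12 = 0: discriminant = 8^2 - 4(1)(12) = 64 - 48 = 16.
sqrt(16) = 4, so x = (-8 ± 4)/2: x = -2 or x = -6.
Collecting all roots found:

x = -6, x = -2, x = 0


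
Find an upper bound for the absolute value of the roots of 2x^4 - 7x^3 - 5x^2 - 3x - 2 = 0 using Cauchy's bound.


Cauchy's bound: all roots r satisfy |r| <= 1 + max(|a_i/a_n|) for i = 0,...,n-1
where a_n is the leading coefficient.

Coefficients: [2, -7, -5, -3, -2]
Leading coefficient a_n = 2
Ratios |a_i/a_n|: 7/2, 5/2, 3/2, 1
Maximum ratio: 7/2
Cauchy's bound: |r| <= 1 + 7/2 = 9/2

Upper bound = 9/2


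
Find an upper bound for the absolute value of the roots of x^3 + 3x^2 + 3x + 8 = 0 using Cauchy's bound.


Cauchy's bound: all roots r satisfy |r| <= 1 + max(|a_i/a_n|) for i = 0,...,n-1
where a_n is the leading coefficient.

Coefficients: [1, 3, 3, 8]
Leading coefficient a_n = 1
Ratios |a_i/a_n|: 3, 3, 8
Maximum ratio: 8
Cauchy's bound: |r| <= 1 + 8 = 9

Upper bound = 9


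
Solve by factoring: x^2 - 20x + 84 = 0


We need two numbers that multiply to 84 and add to -20.
Those numbers are -6 and -14 (since (-6) * (-14) = 84 and (-6) + (-14) = -20).
So x^2 - 20x + 84 = (x - 6)(x - 14) = 0
Setting each factor to zero: x = 6 or x = 14

x = 6, x = 14


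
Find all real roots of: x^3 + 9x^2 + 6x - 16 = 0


Let p(x) = x^3 + 9x^2 + 6x - 16. By the rational root theorem (leading coefficient 1), any rational root is an integer divisor of 16: try ±1, ±2, ... in turn.
Test x = 1: value = 0 ✓, so (x - 1) is a factor.
Synthetic division by (x - 1): bring down 1; 1(1) + 9 = 10; 10(1) + 6 = 16; 16(1) - 16 = 0 → quotient x^2 + 10x + 16, remainder 0.
Solve the quadratic x^2 + 10x + 16 = 0: discriminant = 10^2 - 4(1)(16) = 100 - 64 = 36.
sqrt(36) = 6, so x = (-10 ± 6)/2: x = -2 or x = -8.

x = -8, x = -2, x = 1


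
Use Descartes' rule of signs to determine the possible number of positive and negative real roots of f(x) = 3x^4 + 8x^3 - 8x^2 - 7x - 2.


Descartes' rule of signs:

For positive roots, count sign changes in f(x) = 3x^4 + 8x^3 - 8x^2 - 7x - 2:
Signs of coefficients: +, +, -, -, -
Number of sign changes: 1
Possible positive real roots: 1

For negative roots, examine f(-x) = 3x^4 - 8x^3 - 8x^2 + 7x - 2:
Signs of coefficients: +, -, -, +, -
Number of sign changes: 3
Possible negative real roots: 3, 1

Positive roots: 1; Negative roots: 3 or 1


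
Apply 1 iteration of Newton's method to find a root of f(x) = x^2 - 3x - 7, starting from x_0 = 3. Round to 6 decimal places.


Newton's method: x_(n+1) = x_n - f(x_n)/f'(x_n)
f(x) = x^2 - 3x - 7
f'(x) = 2x - 3

Iteration 1:
  f(3.000000) = -7.000000
  f'(3.000000) = 3.000000
  x_1 = 3.000000 - (-7.000000)/(3.000000) = 5.333333

x_1 = 5.333333


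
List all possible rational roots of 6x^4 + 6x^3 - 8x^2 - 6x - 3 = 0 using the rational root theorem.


Rational root theorem: possible roots are ±p/q where:
  p divides the constant term (-3): p ∈ {1, 3}
  q divides the leading coefficient (6): q ∈ {1, 2, 3, 6}

All possible rational roots: -3, -3/2, -1, -1/2, -1/3, -1/6, 1/6, 1/3, 1/2, 1, 3/2, 3

-3, -3/2, -1, -1/2, -1/3, -1/6, 1/6, 1/3, 1/2, 1, 3/2, 3


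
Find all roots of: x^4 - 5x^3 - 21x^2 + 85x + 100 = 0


Let p(x) = x^4 - 5x^3 - 21x^2 + 85x + 100. By the rational root theorem (leading coefficient 1), any rational root is an integer divisor of 100: try ±1, ±2, ... in turn.
Test x = 1: value = 160 ≠ 0.
Test x = -1: value = 0 ✓, so (x + 1) is a factor.
Synthetic division by (x + 1): bring down 1; 1(-1) - 5 = -6; (-6)(-1) - 21 = -15; (-15)(-1) + 85 = 100; 100(-1) + 100 = 0 → quotient x^3 - 6x^2 - 15x + 100, remainder 0.
Continue with the quotient x^3 - 6x^2 - 15x + 100 (candidates must divide 100; re-test x = -1 first in case it repeats).
Test x = -1: value = 108 ≠ 0.
Test x = 2: value = 54 ≠ 0.
Test x = -2: value = 98 ≠ 0.
Test x = 4: value = 8 ≠ 0.
Test x = -4: value = 0 ✓, so (x + 4) is a factor.
Synthetic division by (x + 4): bring down 1; 1(-4) - 6 = -10; (-10)(-4) - 15 = 25; 25(-4) + 100 = 0 → quotient x^2 - 10x + 25, remainder 0.
Solve the quadratic x^2 - 10x + 25 = 0: discriminant = (-10)^2 - 4(1)(25) = 100 - 100 = 0.
Discriminant = 0, so a double root: x = 10/2 = 5.
Collecting all roots found:

x = -4, x = -1, x = 5 (multiplicity 2)


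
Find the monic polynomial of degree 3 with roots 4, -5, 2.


A monic polynomial with roots 4, -5, 2 is:
p(x) = (x - 4)(x + 5)(x - 2)
After multiplying by (x - 4): x - 4
After multiplying by (x + 5): x^2 + x - 20
After multiplying by (x - 2): x^3 - x^2 - 22x + 40

x^3 - x^2 - 22x + 40


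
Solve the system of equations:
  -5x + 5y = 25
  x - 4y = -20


Using Cramer's rule:
Determinant D = (-5)(-4) - (1)(5) = 20 - 5 = 15
Dx = (25)(-4) - (-20)(5) = -100 + 100 = 0
Dy = (-5)(-20) - (1)(25) = 100 - 25 = 75
x = Dx/D = 0/15 = 0
y = Dy/D = 75/15 = 5

x = 0, y = 5


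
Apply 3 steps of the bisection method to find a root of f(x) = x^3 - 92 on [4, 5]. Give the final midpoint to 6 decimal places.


f(x) = x^3 - 92
f(4) = -28 < 0
f(5) = 33 > 0

Step 1: midpoint = (4.000000 + 5.000000)/2 = 4.500000
  f(4.500000) = -0.875000
  f(mid) < 0, so root is in [4.500000, 5.000000]

Step 2: midpoint = (4.500000 + 5.000000)/2 = 4.750000
  f(4.750000) = 15.171875
  f(mid) > 0, so root is in [4.500000, 4.750000]

Step 3: midpoint = (4.500000 + 4.750000)/2 = 4.625000
  f(4.625000) = 6.931641
  f(mid) > 0, so root is in [4.500000, 4.625000]

midpoint = 4.625000


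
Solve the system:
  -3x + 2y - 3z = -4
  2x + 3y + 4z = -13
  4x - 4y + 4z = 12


Using Cramer's rule. Expand each determinant along the first row.
D  = (-3)*[3*4 - 4*(-4)] - 2*[2*4 - 4*4] + (-3)*[2*(-4) - 3*4]
  = (-3)*(28) - 2*(-8) + (-3)*(-20) = -8
Dx = (-4)*[3*4 - 4*(-4)] - 2*[(-13)*4 - 4*12] + (-3)*[(-13)*(-4) - 3*12]
  = (-4)*(28) - 2*(-100) + (-3)*(16) = 40
Dy = (-3)*[(-13)*4 - 4*12] - (-4)*[2*4 - 4*4] + (-3)*[2*12 - (-13)*4]
  = (-3)*(-100) - (-4)*(-8) + (-3)*(76) = 40
Dz = (-3)*[3*12 - (-13)*(-4)] - 2*[2*12 - (-13)*4] + (-4)*[2*(-4) - 3*4]
  = (-3)*(-16) - 2*(76) + (-4)*(-20) = -24
x = Dx/D = 40/-8 = -5, y = Dy/D = 40/-8 = -5, z = Dz/D = -24/-8 = 3
Check eq1: (-3)(-5) + (2)(-5) + (-3)(3) = -4 = -4 ✓
Check eq2: (2)(-5) + (3)(-5) + (4)(3) = -13 = -13 ✓
Check eq3: (4)(-5) + (-4)(-5) + (4)(3) = 12 = 12 ✓

x = -5, y = -5, z = 3


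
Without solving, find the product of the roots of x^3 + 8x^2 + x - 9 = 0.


By Vieta's formulas for x^3 + bx^2 + cx + d = 0:
  r1 + r2 + r3 = -b/a = -8
  r1*r2 + r1*r3 + r2*r3 = c/a = 1
  r1*r2*r3 = -d/a = 9


Product = 9


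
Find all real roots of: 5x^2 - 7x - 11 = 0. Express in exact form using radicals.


Using the quadratic formula: x = (-b ± sqrt(b^2 - 4ac)) / (2a)
Here a = 5, b = -7, c = -11
Discriminant = b^2 - 4ac = (-7)^2 - 4(5)(-11) = 49 + 220 = 269
Since discriminant = 269 > 0, there are two real roots.
x = (7 ± sqrt(269)) / 10
Numerically: x ≈ 2.3401 or x ≈ -0.9401

x = (7 + sqrt(269)) / 10 or x = (7 - sqrt(269)) / 10


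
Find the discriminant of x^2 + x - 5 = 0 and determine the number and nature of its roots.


For ax^2 + bx + c = 0, discriminant D = b^2 - 4ac
Here a = 1, b = 1, c = -5
D = (1)^2 - 4(1)(-5) = 1 + 20 = 21

D = 21 > 0 but not a perfect square
The equation has 2 distinct real irrational roots.

Discriminant = 21, 2 distinct real irrational roots


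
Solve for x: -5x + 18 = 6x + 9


Starting with: -5x + 18 = 6x + 9
Move all x terms to left: (-5 - 6)x = 9 - 18
Simplify: -11x = -9
Divide both sides by -11: x = 9/11

x = 9/11


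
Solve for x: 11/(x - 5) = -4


Multiply both sides by (x - 5): 11 = -4(x - 5)
Distribute: 11 = -4x + 20
-4x = 11 - 20 = -9
x = 9/4

x = 9/4


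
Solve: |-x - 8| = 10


An absolute value equation |expr| = 10 gives two cases:
Case 1: -x - 8 = 10
  -x = 18, so x = -18
Case 2: -x - 8 = -10
  -x = -2, so x = 2

x = -18, x = 2


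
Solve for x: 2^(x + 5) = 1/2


Express both sides with the same base.
1/2 = 2^(-1)
Since the bases match, equate exponents: x + 5 = -1
So x = -1 - (5) = -6

x = -6


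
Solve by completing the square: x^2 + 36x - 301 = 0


Start: x^2 + 36x - 301 = 0
Move constant: x^2 + 36x = 301
Half of 36 is 18, squared is 324
Add 324 to both sides: x^2 + 36x + 324 = 625
(x + 18)^2 = 625
x + 18 = ±25
x = -18 + 25 = 7 or x = -18 - 25 = -43

x = -43, x = 7


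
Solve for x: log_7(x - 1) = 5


Convert to exponential form: x - 1 = 7^5 = 16807
x = 16807 + 1 = 16808
Check: log_7(16808 - 1) = log_7(16807) = log_7(16807) = 5 ✓

x = 16808


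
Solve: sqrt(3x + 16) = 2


Square both sides: 3x + 16 = 2^2 = 4
3x = 4 - 16 = -12
x = -4
Check: sqrt(3*(-4) + 16) = sqrt(4) = 2 ✓

x = -4


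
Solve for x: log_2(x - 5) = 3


Convert to exponential form: x - 5 = 2^3 = 8
x = 8 + 5 = 13
Check: log_2(13 - 5) = log_2(8) = log_2(8) = 3 ✓

x = 13


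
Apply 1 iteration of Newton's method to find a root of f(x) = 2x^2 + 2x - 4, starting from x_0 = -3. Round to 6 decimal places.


Newton's method: x_(n+1) = x_n - f(x_n)/f'(x_n)
f(x) = 2x^2 + 2x - 4
f'(x) = 4x + 2

Iteration 1:
  f(-3.000000) = 8.000000
  f'(-3.000000) = -10.000000
  x_1 = -3.000000 - (8.000000)/(-10.000000) = -2.200000

x_1 = -2.200000


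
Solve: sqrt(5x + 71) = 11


Square both sides: 5x + 71 = 11^2 = 121
5x = 121 - 71 = 50
x = 10
Check: sqrt(5*10 + 71) = sqrt(121) = 11 ✓

x = 10


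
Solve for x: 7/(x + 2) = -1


Multiply both sides by (x + 2): 7 = -1(x + 2)
Distribute: 7 = -x - 2
-x = 7 + 2 = 9
x = -9

x = -9


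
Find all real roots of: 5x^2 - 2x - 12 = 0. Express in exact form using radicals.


Using the quadratic formula: x = (-b ± sqrt(b^2 - 4ac)) / (2a)
Here a = 5, b = -2, c = -12
Discriminant = b^2 - 4ac = (-2)^2 - 4(5)(-12) = 4 + 240 = 244
Since discriminant = 244 > 0, there are two real roots.
x = (2 ± 2*sqrt(61)) / 10
Simplifying: x = (1 ± sqrt(61)) / 5
Numerically: x ≈ 1.7620 or x ≈ -1.3620

x = (1 + sqrt(61)) / 5 or x = (1 - sqrt(61)) / 5


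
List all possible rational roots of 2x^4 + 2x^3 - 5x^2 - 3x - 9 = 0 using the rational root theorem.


Rational root theorem: possible roots are ±p/q where:
  p divides the constant term (-9): p ∈ {1, 3, 9}
  q divides the leading coefficient (2): q ∈ {1, 2}

All possible rational roots: -9, -9/2, -3, -3/2, -1, -1/2, 1/2, 1, 3/2, 3, 9/2, 9

-9, -9/2, -3, -3/2, -1, -1/2, 1/2, 1, 3/2, 3, 9/2, 9


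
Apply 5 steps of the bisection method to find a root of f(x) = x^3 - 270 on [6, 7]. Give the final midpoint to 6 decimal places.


f(x) = x^3 - 270
f(6) = -54 < 0
f(7) = 73 > 0

Step 1: midpoint = (6.000000 + 7.000000)/2 = 6.500000
  f(6.500000) = 4.625000
  f(mid) > 0, so root is in [6.000000, 6.500000]

Step 2: midpoint = (6.000000 + 6.500000)/2 = 6.250000
  f(6.250000) = -25.859375
  f(mid) < 0, so root is in [6.250000, 6.500000]

Step 3: midpoint = (6.250000 + 6.500000)/2 = 6.375000
  f(6.375000) = -10.916016
  f(mid) < 0, so root is in [6.375000, 6.500000]

Step 4: midpoint = (6.375000 + 6.500000)/2 = 6.437500
  f(6.437500) = -3.220947
  f(mid) < 0, so root is in [6.437500, 6.500000]

Step 5: midpoint = (6.437500 + 6.500000)/2 = 6.468750
  f(6.468750) = 0.683075
  f(mid) > 0, so root is in [6.437500, 6.468750]

midpoint = 6.468750


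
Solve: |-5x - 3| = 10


An absolute value equation |expr| = 10 gives two cases:
Case 1: -5x - 3 = 10
  -5x = 13, so x = -13/5
Case 2: -5x - 3 = -10
  -5x = -7, so x = 7/5

x = -13/5, x = 7/5


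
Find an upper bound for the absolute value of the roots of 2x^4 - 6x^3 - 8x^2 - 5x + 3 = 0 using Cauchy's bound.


Cauchy's bound: all roots r satisfy |r| <= 1 + max(|a_i/a_n|) for i = 0,...,n-1
where a_n is the leading coefficient.

Coefficients: [2, -6, -8, -5, 3]
Leading coefficient a_n = 2
Ratios |a_i/a_n|: 3, 4, 5/2, 3/2
Maximum ratio: 4
Cauchy's bound: |r| <= 1 + 4 = 5

Upper bound = 5


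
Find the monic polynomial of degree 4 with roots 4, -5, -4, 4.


A monic polynomial with roots 4, -5, -4, 4 is:
p(x) = (x - 4)(x + 5)(x + 4)(x - 4)
After multiplying by (x - 4): x - 4
After multiplying by (x + 5): x^2 + x - 20
After multiplying by (x + 4): x^3 + 5x^2 - 16x - 80
After multiplying by (x - 4): x^4 + x^3 - 36x^2 - 16x + 320

x^4 + x^3 - 36x^2 - 16x + 320


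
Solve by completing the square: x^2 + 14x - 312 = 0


Start: x^2 + 14x - 312 = 0
Move constant: x^2 + 14x = 312
Half of 14 is 7, squared is 49
Add 49 to both sides: x^2 + 14x + 49 = 361
(x + 7)^2 = 361
x + 7 = ±19
x = -7 + 19 = 12 or x = -7 - 19 = -26

x = -26, x = 12
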